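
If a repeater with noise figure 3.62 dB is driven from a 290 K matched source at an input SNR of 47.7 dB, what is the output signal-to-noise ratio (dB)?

44.08 dB

By definition F = SNR_in/SNR_out, so in dB: SNR_out = SNR_in − NF
SNR_out = 47.7 − 3.62 = 44.08 dB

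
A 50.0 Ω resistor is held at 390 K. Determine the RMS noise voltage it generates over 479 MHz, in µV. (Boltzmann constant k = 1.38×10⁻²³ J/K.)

V_n = √(4kTRB)
4kTRB = 4 × 1.38×10⁻²³ × 390 × 5.00×10¹ × 4.79×10⁸ = 5.16×10⁻¹⁰ V²
V_n = √(5.16×10⁻¹⁰) = 2.27×10⁻⁵ V = 22.7 µV

22.7 µV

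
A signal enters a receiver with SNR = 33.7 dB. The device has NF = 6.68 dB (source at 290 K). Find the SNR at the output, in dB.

By definition F = SNR_in/SNR_out, so in dB: SNR_out = SNR_in − NF
SNR_out = 33.7 − 6.68 = 27.02 dB

27.02 dB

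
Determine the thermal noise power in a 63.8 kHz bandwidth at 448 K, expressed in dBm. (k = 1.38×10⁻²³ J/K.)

P_n = kTB = 1.38×10⁻²³ × 448 × 6.38×10⁴ = 3.94×10⁻¹⁶ W
In dBm: 10 log₁₀(3.94×10⁻¹⁶ / 10⁻³) = −124.0 dBm

−124.0 dBm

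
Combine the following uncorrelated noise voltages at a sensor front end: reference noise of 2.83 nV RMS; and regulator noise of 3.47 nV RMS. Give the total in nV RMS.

4.48 nV

Uncorrelated sources add in power (mean-square): V_tot = √(ΣV_i²)
V_tot = √[(2.83×10⁻⁹)² + (3.47×10⁻⁹)²] = 4.48×10⁻⁹ V = 4.48 nV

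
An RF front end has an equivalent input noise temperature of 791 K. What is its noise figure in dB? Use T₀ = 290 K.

5.71 dB

F = 1 + T_e/T₀ = 1 + 791/290 = 3.72759
NF = 10 log₁₀(3.72759) = 5.71 dB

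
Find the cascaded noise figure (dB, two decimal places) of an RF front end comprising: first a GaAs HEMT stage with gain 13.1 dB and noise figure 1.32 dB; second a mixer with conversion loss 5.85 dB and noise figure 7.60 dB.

2.01 dB

Convert to linear (a loss of L dB is a gain of −L dB): F_i = 10^(NF_i/10), G_i = 10^(G_i,dB/10)
  Stage 1: F_1 = 10^(1.32/10) = 1.355, G_1 = 10^(13.1/10) = 20.42
  Stage 2: F_2 = 10^(7.60/10) = 5.754, G_2 = 10^(−5.85/10) = 0.2600
Friis cascade:
  F = 1.355 + (5.754 − 1)/20.42 = 1.588
NF = 10 log₁₀(1.588) = 2.01 dB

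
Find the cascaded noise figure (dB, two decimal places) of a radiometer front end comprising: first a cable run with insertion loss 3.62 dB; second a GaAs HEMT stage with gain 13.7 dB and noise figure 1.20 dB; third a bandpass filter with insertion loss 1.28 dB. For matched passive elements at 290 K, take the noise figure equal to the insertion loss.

4.87 dB

Convert to linear (a loss of L dB is a gain of −L dB): F_i = 10^(NF_i/10), G_i = 10^(G_i,dB/10)
  Stage 1: F_1 = 10^(3.62/10) = 2.301, G_1 = 10^(−3.62/10) = 0.4345
  Stage 2: F_2 = 10^(1.20/10) = 1.318, G_2 = 10^(13.7/10) = 23.44
  Stage 3: F_3 = 10^(1.28/10) = 1.343, G_3 = 10^(−1.28/10) = 0.7447
Friis cascade:
  F = 2.301 + (1.318 − 1)/0.4345 + (1.343 − 1)/10.19 = 3.068
NF = 10 log₁₀(3.068) = 4.87 dB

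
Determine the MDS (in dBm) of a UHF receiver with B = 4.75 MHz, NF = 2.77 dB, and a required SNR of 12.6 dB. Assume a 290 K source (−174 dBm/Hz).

Sensitivity = −174 + 10 log₁₀(B) + NF + SNR_min
= −174 + 66.77 + 2.77 + 12.6
= −91.86 dBm → −91.9 dBm

−91.9 dBm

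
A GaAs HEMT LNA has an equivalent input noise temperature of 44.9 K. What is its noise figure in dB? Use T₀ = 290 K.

F = 1 + T_e/T₀ = 1 + 44.9/290 = 1.15483
NF = 10 log₁₀(1.15483) = 0.625 dB

0.625 dB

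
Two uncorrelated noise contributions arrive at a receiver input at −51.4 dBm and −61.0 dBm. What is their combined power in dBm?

−50.9 dBm

Convert to linear, add, convert back:
P₁ = 7.24×10⁻⁹ W, P₂ = 7.94×10⁻¹⁰ W
P_tot = 8.04×10⁻⁹ W → 10 log₁₀(P_tot / 10⁻³) = −50.9 dBm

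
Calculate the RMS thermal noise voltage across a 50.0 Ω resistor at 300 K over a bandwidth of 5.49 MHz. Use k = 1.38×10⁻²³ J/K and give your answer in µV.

V_n = √(4kTRB)
4kTRB = 4 × 1.38×10⁻²³ × 300 × 5.00×10¹ × 5.49×10⁶ = 4.55×10⁻¹² V²
V_n = √(4.55×10⁻¹²) = 2.13×10⁻⁶ V = 2.13 µV

2.13 µV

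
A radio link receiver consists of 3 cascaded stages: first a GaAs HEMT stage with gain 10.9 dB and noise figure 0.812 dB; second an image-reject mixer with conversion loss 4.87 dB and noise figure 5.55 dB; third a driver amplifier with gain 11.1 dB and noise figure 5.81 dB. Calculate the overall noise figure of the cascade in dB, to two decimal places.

Convert to linear (a loss of L dB is a gain of −L dB): F_i = 10^(NF_i/10), G_i = 10^(G_i,dB/10)
  Stage 1: F_1 = 10^(0.812/10) = 1.206, G_1 = 10^(10.9/10) = 12.30
  Stage 2: F_2 = 10^(5.55/10) = 3.589, G_2 = 10^(−4.87/10) = 0.3258
  Stage 3: F_3 = 10^(5.81/10) = 3.811, G_3 = 10^(11.1/10) = 12.88
Friis cascade:
  F = 1.206 + (3.589 − 1)/12.30 + (3.811 − 1)/4.009 = 2.117
NF = 10 log₁₀(2.117) = 3.26 dB

3.26 dB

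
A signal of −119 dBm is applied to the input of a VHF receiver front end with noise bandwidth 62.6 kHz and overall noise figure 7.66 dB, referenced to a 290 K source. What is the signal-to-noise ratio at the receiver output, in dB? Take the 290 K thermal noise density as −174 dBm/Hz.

−0.6 dB

Noise floor: N = −174 + 10 log₁₀(B) + NF
10 log₁₀(6.26×10⁴) = 47.97 dB
N = −174 + 47.97 + 7.66 = −118.37 dBm
SNR = P_sig − N = −119 − (−118.37) = −0.63 dB → −0.6 dB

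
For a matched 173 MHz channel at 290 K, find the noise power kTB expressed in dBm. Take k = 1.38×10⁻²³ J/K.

P_n = kTB = 1.38×10⁻²³ × 290 × 1.73×10⁸ = 6.92×10⁻¹³ W
In dBm: 10 log₁₀(6.92×10⁻¹³ / 10⁻³) = −91.6 dBm

−91.6 dBm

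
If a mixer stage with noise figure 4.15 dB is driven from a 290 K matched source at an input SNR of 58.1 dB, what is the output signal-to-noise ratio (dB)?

53.95 dB

By definition F = SNR_in/SNR_out, so in dB: SNR_out = SNR_in − NF
SNR_out = 58.1 − 4.15 = 53.95 dB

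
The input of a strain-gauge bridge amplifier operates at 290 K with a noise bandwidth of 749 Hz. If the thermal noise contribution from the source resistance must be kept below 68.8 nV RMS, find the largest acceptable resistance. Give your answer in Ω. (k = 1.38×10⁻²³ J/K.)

Johnson–Nyquist: V_n = √(4kTRB) ⇒ R = V_n² / (4kTB)
4kTB = 4 × 1.38×10⁻²³ × 290 × 7.49×10² = 1.20×10⁻¹⁷
R = (6.88×10⁻⁸)² / 1.20×10⁻¹⁷ = 3.95×10² Ω = 395 Ω

395 Ω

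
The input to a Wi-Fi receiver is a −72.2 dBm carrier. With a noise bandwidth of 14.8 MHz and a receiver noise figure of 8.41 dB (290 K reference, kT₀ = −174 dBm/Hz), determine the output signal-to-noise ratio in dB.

21.7 dB

Noise floor: N = −174 + 10 log₁₀(B) + NF
10 log₁₀(1.48×10⁷) = 71.7 dB
N = −174 + 71.7 + 8.41 = −93.89 dBm
SNR = P_sig − N = −72.2 − (−93.89) = 21.69 dB → 21.7 dB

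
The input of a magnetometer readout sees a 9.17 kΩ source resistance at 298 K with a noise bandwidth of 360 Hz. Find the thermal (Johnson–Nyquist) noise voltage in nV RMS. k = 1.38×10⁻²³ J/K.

233 nV

V_n = √(4kTRB)
4kTRB = 4 × 1.38×10⁻²³ × 298 × 9.17×10³ × 3.60×10² = 5.43×10⁻¹⁴ V²
V_n = √(5.43×10⁻¹⁴) = 2.33×10⁻⁷ V = 233 nV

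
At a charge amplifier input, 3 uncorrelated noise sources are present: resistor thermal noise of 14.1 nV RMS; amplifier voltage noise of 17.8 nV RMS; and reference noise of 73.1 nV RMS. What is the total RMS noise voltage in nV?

Uncorrelated sources add in power (mean-square): V_tot = √(ΣV_i²)
V_tot = √[(1.41×10⁻⁸)² + (1.78×10⁻⁸)² + (7.31×10⁻⁸)²] = 7.65×10⁻⁸ V = 76.5 nV

76.5 nV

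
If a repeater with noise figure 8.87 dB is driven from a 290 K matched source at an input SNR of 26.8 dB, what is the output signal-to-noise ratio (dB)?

17.93 dB

By definition F = SNR_in/SNR_out, so in dB: SNR_out = SNR_in − NF
SNR_out = 26.8 − 8.87 = 17.93 dB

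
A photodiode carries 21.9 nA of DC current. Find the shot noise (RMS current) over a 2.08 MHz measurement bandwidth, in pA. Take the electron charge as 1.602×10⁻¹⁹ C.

121 pA

I_n = √(2qI·B)
2qI·B = 2 × 1.602×10⁻¹⁹ × 2.19×10⁻⁸ × 2.08×10⁶ = 1.46×10⁻²⁰ A²
I_n = √(1.46×10⁻²⁰) = 1.21×10⁻¹⁰ A = 121 pA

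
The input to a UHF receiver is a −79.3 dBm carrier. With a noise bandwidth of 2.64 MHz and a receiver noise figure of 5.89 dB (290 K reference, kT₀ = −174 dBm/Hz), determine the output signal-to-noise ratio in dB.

Noise floor: N = −174 + 10 log₁₀(B) + NF
10 log₁₀(2.64×10⁶) = 64.22 dB
N = −174 + 64.22 + 5.89 = −103.89 dBm
SNR = P_sig − N = −79.3 − (−103.89) = 24.59 dB → 24.6 dB

24.6 dB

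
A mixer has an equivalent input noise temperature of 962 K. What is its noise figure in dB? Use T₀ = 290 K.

6.35 dB

F = 1 + T_e/T₀ = 1 + 962/290 = 4.31724
NF = 10 log₁₀(4.31724) = 6.35 dB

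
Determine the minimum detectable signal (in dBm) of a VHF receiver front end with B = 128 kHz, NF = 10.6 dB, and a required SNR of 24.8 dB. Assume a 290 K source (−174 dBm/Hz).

Sensitivity = −174 + 10 log₁₀(B) + NF + SNR_min
= −174 + 51.07 + 10.6 + 24.8
= −87.53 dBm → −87.5 dBm

−87.5 dBm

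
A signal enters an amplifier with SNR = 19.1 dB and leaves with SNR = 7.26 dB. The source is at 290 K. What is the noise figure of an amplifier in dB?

NF (dB) = SNR_in(dB) − SNR_out(dB) when the source is at T₀
NF = 19.1 − 7.26 = 11.84 dB

11.84 dB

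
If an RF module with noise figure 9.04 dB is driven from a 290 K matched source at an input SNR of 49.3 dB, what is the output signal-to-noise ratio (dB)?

By definition F = SNR_in/SNR_out, so in dB: SNR_out = SNR_in − NF
SNR_out = 49.3 − 9.04 = 40.26 dB

40.26 dB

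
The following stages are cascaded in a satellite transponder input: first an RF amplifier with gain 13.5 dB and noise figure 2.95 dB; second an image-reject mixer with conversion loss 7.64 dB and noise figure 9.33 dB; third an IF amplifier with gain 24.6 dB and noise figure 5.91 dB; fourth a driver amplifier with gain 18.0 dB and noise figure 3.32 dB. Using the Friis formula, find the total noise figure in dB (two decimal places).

4.86 dB

Convert to linear (a loss of L dB is a gain of −L dB): F_i = 10^(NF_i/10), G_i = 10^(G_i,dB/10)
  Stage 1: F_1 = 10^(2.95/10) = 1.972, G_1 = 10^(13.5/10) = 22.39
  Stage 2: F_2 = 10^(9.33/10) = 8.570, G_2 = 10^(−7.64/10) = 0.1722
  Stage 3: F_3 = 10^(5.91/10) = 3.899, G_3 = 10^(24.6/10) = 288.4
  Stage 4: F_4 = 10^(3.32/10) = 2.148, G_4 = 10^(18.0/10) = 63.10
Friis cascade:
  F = 1.972 + (8.570 − 1)/22.39 + (3.899 − 1)/3.855 + (2.148 − 1)/1112 = 3.064
NF = 10 log₁₀(3.064) = 4.86 dB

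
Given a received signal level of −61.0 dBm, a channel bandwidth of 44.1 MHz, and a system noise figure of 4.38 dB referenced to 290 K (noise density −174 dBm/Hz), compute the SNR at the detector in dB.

32.2 dB

Noise floor: N = −174 + 10 log₁₀(B) + NF
10 log₁₀(4.41×10⁷) = 76.44 dB
N = −174 + 76.44 + 4.38 = −93.18 dBm
SNR = P_sig − N = −61.0 − (−93.18) = 32.18 dB → 32.2 dB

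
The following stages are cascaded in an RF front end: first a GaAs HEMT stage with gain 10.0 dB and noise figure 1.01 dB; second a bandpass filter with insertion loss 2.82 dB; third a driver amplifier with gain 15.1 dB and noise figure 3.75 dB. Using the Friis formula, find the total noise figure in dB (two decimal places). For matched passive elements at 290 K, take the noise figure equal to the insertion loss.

Convert to linear (a loss of L dB is a gain of −L dB): F_i = 10^(NF_i/10), G_i = 10^(G_i,dB/10)
  Stage 1: F_1 = 10^(1.01/10) = 1.262, G_1 = 10^(10.0/10) = 10.00
  Stage 2: F_2 = 10^(2.82/10) = 1.914, G_2 = 10^(−2.82/10) = 0.5224
  Stage 3: F_3 = 10^(3.75/10) = 2.371, G_3 = 10^(15.1/10) = 32.36
Friis cascade:
  F = 1.262 + (1.914 − 1)/10.00 + (2.371 − 1)/5.224 = 1.616
NF = 10 log₁₀(1.616) = 2.08 dB

2.08 dB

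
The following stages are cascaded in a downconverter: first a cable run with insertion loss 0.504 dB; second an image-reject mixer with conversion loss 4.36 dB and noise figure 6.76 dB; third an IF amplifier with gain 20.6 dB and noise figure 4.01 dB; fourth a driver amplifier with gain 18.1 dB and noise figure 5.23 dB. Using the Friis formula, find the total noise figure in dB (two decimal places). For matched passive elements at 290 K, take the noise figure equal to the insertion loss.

Convert to linear (a loss of L dB is a gain of −L dB): F_i = 10^(NF_i/10), G_i = 10^(G_i,dB/10)
  Stage 1: F_1 = 10^(0.504/10) = 1.123, G_1 = 10^(−0.504/10) = 0.8904
  Stage 2: F_2 = 10^(6.76/10) = 4.742, G_2 = 10^(−4.36/10) = 0.3664
  Stage 3: F_3 = 10^(4.01/10) = 2.518, G_3 = 10^(20.6/10) = 114.8
  Stage 4: F_4 = 10^(5.23/10) = 3.334, G_4 = 10^(18.1/10) = 64.57
Friis cascade:
  F = 1.123 + (4.742 − 1)/0.8904 + (2.518 − 1)/0.3263 + (3.334 − 1)/37.46 = 10.04
NF = 10 log₁₀(10.04) = 10.02 dB

10.02 dB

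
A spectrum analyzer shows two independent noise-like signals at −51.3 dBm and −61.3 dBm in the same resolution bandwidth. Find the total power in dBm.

Convert to linear, add, convert back:
P₁ = 7.41×10⁻⁹ W, P₂ = 7.41×10⁻¹⁰ W
P_tot = 8.15×10⁻⁹ W → 10 log₁₀(P_tot / 10⁻³) = −50.9 dBm

−50.9 dBm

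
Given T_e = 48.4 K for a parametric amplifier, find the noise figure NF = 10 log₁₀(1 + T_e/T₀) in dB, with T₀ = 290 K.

F = 1 + T_e/T₀ = 1 + 48.4/290 = 1.1669
NF = 10 log₁₀(1.1669) = 0.670 dB

0.670 dB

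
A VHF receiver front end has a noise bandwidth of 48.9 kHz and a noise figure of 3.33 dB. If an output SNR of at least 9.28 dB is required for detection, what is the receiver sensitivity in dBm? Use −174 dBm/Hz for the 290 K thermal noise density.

Sensitivity = −174 + 10 log₁₀(B) + NF + SNR_min
= −174 + 46.89 + 3.33 + 9.28
= −114.50 dBm → −114.5 dBm

−114.5 dBm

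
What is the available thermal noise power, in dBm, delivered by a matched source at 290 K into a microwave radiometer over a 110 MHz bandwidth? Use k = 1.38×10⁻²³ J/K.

−93.6 dBm

P_n = kTB = 1.38×10⁻²³ × 290 × 1.10×10⁸ = 4.40×10⁻¹³ W
In dBm: 10 log₁₀(4.40×10⁻¹³ / 10⁻³) = −93.6 dBm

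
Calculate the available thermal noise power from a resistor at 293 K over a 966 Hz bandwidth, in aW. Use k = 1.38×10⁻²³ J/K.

3.91 aW

P_n = kTB = 1.38×10⁻²³ × 293 × 9.66×10² = 3.91×10⁻¹⁸ W = 3.91 aW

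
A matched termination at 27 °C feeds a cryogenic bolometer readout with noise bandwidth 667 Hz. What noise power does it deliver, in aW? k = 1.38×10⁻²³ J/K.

2.76 aW

T = 27 °C + 273.15 = 300.15 K
P_n = kTB = 1.38×10⁻²³ × 300.15 × 6.67×10² = 2.76×10⁻¹⁸ W = 2.76 aW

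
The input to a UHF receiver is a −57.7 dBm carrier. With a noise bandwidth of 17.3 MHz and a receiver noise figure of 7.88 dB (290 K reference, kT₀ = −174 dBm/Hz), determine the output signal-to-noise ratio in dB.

36.0 dB

Noise floor: N = −174 + 10 log₁₀(B) + NF
10 log₁₀(1.73×10⁷) = 72.38 dB
N = −174 + 72.38 + 7.88 = −93.74 dBm
SNR = P_sig − N = −57.7 − (−93.74) = 36.04 dB → 36.0 dB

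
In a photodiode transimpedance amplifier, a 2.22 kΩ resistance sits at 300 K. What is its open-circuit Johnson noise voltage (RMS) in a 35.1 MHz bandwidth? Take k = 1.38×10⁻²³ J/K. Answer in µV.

35.9 µV

V_n = √(4kTRB)
4kTRB = 4 × 1.38×10⁻²³ × 300 × 2.22×10³ × 3.51×10⁷ = 1.29×10⁻⁹ V²
V_n = √(1.29×10⁻⁹) = 3.59×10⁻⁵ V = 35.9 µV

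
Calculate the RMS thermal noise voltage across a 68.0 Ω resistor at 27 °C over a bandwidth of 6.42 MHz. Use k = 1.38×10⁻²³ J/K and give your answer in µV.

2.69 µV

T = 27 °C + 273.15 = 300.15 K
V_n = √(4kTRB)
4kTRB = 4 × 1.38×10⁻²³ × 300.15 × 6.80×10¹ × 6.42×10⁶ = 7.23×10⁻¹² V²
V_n = √(7.23×10⁻¹²) = 2.69×10⁻⁶ V = 2.69 µV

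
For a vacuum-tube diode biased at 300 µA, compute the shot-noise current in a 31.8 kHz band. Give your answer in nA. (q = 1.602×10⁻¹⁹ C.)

I_n = √(2qI·B)
2qI·B = 2 × 1.602×10⁻¹⁹ × 3.00×10⁻⁴ × 3.18×10⁴ = 3.06×10⁻¹⁸ A²
I_n = √(3.06×10⁻¹⁸) = 1.75×10⁻⁹ A = 1.75 nA

1.75 nA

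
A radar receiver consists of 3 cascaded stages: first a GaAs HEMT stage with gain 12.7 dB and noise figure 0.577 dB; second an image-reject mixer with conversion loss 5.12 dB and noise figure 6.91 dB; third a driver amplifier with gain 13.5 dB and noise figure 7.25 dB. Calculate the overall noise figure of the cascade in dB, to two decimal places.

3.23 dB

Convert to linear (a loss of L dB is a gain of −L dB): F_i = 10^(NF_i/10), G_i = 10^(G_i,dB/10)
  Stage 1: F_1 = 10^(0.577/10) = 1.142, G_1 = 10^(12.7/10) = 18.62
  Stage 2: F_2 = 10^(6.91/10) = 4.909, G_2 = 10^(−5.12/10) = 0.3076
  Stage 3: F_3 = 10^(7.25/10) = 5.309, G_3 = 10^(13.5/10) = 22.39
Friis cascade:
  F = 1.142 + (4.909 − 1)/18.62 + (5.309 − 1)/5.728 = 2.104
NF = 10 log₁₀(2.104) = 3.23 dB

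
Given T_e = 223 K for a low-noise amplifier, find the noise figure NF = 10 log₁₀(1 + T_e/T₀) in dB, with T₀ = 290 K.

F = 1 + T_e/T₀ = 1 + 223/290 = 1.76897
NF = 10 log₁₀(1.76897) = 2.48 dB

2.48 dB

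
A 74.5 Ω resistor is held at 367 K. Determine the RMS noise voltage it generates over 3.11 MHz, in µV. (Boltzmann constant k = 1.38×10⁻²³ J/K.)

2.17 µV

V_n = √(4kTRB)
4kTRB = 4 × 1.38×10⁻²³ × 367 × 7.45×10¹ × 3.11×10⁶ = 4.69×10⁻¹² V²
V_n = √(4.69×10⁻¹²) = 2.17×10⁻⁶ V = 2.17 µV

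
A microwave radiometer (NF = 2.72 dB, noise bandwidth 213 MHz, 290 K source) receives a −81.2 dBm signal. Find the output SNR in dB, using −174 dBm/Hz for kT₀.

6.8 dB

Noise floor: N = −174 + 10 log₁₀(B) + NF
10 log₁₀(2.13×10⁸) = 83.28 dB
N = −174 + 83.28 + 2.72 = −88.00 dBm
SNR = P_sig − N = −81.2 − (−88.00) = 6.80 dB → 6.8 dB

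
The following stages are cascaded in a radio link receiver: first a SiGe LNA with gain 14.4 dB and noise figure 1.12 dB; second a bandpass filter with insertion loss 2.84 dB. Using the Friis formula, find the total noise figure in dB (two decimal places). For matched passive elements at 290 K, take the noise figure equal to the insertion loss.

1.23 dB

Convert to linear (a loss of L dB is a gain of −L dB): F_i = 10^(NF_i/10), G_i = 10^(G_i,dB/10)
  Stage 1: F_1 = 10^(1.12/10) = 1.294, G_1 = 10^(14.4/10) = 27.54
  Stage 2: F_2 = 10^(2.84/10) = 1.923, G_2 = 10^(−2.84/10) = 0.5200
Friis cascade:
  F = 1.294 + (1.923 − 1)/27.54 = 1.328
NF = 10 log₁₀(1.328) = 1.23 dB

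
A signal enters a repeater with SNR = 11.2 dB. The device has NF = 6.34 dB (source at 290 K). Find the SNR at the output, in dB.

4.86 dB

By definition F = SNR_in/SNR_out, so in dB: SNR_out = SNR_in − NF
SNR_out = 11.2 − 6.34 = 4.86 dB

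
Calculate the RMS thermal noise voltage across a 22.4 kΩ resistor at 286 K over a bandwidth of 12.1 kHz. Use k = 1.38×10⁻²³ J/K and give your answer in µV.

2.07 µV

V_n = √(4kTRB)
4kTRB = 4 × 1.38×10⁻²³ × 286 × 2.24×10⁴ × 1.21×10⁴ = 4.28×10⁻¹² V²
V_n = √(4.28×10⁻¹²) = 2.07×10⁻⁶ V = 2.07 µV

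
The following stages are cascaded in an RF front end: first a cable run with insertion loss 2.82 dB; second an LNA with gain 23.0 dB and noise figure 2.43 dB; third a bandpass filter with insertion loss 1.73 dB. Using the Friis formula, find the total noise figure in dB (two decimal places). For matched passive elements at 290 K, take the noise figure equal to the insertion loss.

5.26 dB

Convert to linear (a loss of L dB is a gain of −L dB): F_i = 10^(NF_i/10), G_i = 10^(G_i,dB/10)
  Stage 1: F_1 = 10^(2.82/10) = 1.914, G_1 = 10^(−2.82/10) = 0.5224
  Stage 2: F_2 = 10^(2.43/10) = 1.750, G_2 = 10^(23.0/10) = 199.5
  Stage 3: F_3 = 10^(1.73/10) = 1.489, G_3 = 10^(−1.73/10) = 0.6714
Friis cascade:
  F = 1.914 + (1.750 − 1)/0.5224 + (1.489 − 1)/104.2 = 3.354
NF = 10 log₁₀(3.354) = 5.26 dB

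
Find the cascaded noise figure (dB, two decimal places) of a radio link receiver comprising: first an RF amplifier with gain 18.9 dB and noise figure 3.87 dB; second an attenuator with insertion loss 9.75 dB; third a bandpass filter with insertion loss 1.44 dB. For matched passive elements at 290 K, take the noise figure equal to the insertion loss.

4.14 dB

Convert to linear (a loss of L dB is a gain of −L dB): F_i = 10^(NF_i/10), G_i = 10^(G_i,dB/10)
  Stage 1: F_1 = 10^(3.87/10) = 2.438, G_1 = 10^(18.9/10) = 77.62
  Stage 2: F_2 = 10^(9.75/10) = 9.441, G_2 = 10^(−9.75/10) = 0.1059
  Stage 3: F_3 = 10^(1.44/10) = 1.393, G_3 = 10^(−1.44/10) = 0.7178
Friis cascade:
  F = 2.438 + (9.441 − 1)/77.62 + (1.393 − 1)/8.222 = 2.594
NF = 10 log₁₀(2.594) = 4.14 dB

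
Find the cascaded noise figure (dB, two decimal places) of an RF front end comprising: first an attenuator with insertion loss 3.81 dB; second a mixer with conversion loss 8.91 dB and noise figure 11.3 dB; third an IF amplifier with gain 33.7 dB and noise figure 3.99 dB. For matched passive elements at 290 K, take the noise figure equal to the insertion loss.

Convert to linear (a loss of L dB is a gain of −L dB): F_i = 10^(NF_i/10), G_i = 10^(G_i,dB/10)
  Stage 1: F_1 = 10^(3.81/10) = 2.404, G_1 = 10^(−3.81/10) = 0.4159
  Stage 2: F_2 = 10^(11.3/10) = 13.49, G_2 = 10^(−8.91/10) = 0.1285
  Stage 3: F_3 = 10^(3.99/10) = 2.506, G_3 = 10^(33.7/10) = 2344
Friis cascade:
  F = 2.404 + (13.49 − 1)/0.4159 + (2.506 − 1)/0.05346 = 60.61
NF = 10 log₁₀(60.61) = 17.83 dB

17.83 dB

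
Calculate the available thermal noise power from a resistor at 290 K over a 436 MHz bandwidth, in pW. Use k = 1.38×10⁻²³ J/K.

P_n = kTB = 1.38×10⁻²³ × 290 × 4.36×10⁸ = 1.74×10⁻¹² W = 1.74 pW

1.74 pW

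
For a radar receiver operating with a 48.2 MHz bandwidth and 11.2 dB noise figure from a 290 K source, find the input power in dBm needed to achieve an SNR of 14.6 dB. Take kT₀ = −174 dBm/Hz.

Sensitivity = −174 + 10 log₁₀(B) + NF + SNR_min
= −174 + 76.83 + 11.2 + 14.6
= −71.37 dBm → −71.4 dBm

−71.4 dBm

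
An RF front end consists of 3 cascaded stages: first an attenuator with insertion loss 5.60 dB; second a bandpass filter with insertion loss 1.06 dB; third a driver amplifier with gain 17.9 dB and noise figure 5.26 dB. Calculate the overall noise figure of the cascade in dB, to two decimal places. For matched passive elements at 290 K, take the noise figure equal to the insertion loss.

11.92 dB

Convert to linear (a loss of L dB is a gain of −L dB): F_i = 10^(NF_i/10), G_i = 10^(G_i,dB/10)
  Stage 1: F_1 = 10^(5.60/10) = 3.631, G_1 = 10^(−5.60/10) = 0.2754
  Stage 2: F_2 = 10^(1.06/10) = 1.276, G_2 = 10^(−1.06/10) = 0.7834
  Stage 3: F_3 = 10^(5.26/10) = 3.357, G_3 = 10^(17.9/10) = 61.66
Friis cascade:
  F = 3.631 + (1.276 − 1)/0.2754 + (3.357 − 1)/0.2158 = 15.56
NF = 10 log₁₀(15.56) = 11.92 dB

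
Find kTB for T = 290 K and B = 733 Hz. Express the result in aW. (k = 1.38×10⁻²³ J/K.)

2.93 aW

P_n = kTB = 1.38×10⁻²³ × 290 × 7.33×10² = 2.93×10⁻¹⁸ W = 2.93 aW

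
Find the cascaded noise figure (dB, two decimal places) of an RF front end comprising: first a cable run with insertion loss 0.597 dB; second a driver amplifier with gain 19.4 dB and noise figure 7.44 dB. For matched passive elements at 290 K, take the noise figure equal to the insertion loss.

8.04 dB

Convert to linear (a loss of L dB is a gain of −L dB): F_i = 10^(NF_i/10), G_i = 10^(G_i,dB/10)
  Stage 1: F_1 = 10^(0.597/10) = 1.147, G_1 = 10^(−0.597/10) = 0.8716
  Stage 2: F_2 = 10^(7.44/10) = 5.546, G_2 = 10^(19.4/10) = 87.10
Friis cascade:
  F = 1.147 + (5.546 − 1)/0.8716 = 6.364
NF = 10 log₁₀(6.364) = 8.04 dB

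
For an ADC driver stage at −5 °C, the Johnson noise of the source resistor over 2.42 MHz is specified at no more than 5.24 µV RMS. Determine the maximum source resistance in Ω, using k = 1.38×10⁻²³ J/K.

T = −5 °C + 273.15 = 268.15 K
Johnson–Nyquist: V_n = √(4kTRB) ⇒ R = V_n² / (4kTB)
4kTB = 4 × 1.38×10⁻²³ × 268.15 × 2.42×10⁶ = 3.58×10⁻¹⁴
R = (5.24×10⁻⁶)² / 3.58×10⁻¹⁴ = 7.67×10² Ω = 767 Ω

767 Ω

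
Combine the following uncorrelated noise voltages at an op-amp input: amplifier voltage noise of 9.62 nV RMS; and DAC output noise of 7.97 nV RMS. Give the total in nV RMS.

12.5 nV

Uncorrelated sources add in power (mean-square): V_tot = √(ΣV_i²)
V_tot = √[(9.62×10⁻⁹)² + (7.97×10⁻⁹)²] = 1.25×10⁻⁸ V = 12.5 nV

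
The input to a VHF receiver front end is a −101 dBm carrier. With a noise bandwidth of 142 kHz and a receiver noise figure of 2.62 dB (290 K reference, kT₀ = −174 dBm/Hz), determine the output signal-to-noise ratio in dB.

18.9 dB

Noise floor: N = −174 + 10 log₁₀(B) + NF
10 log₁₀(1.42×10⁵) = 51.52 dB
N = −174 + 51.52 + 2.62 = −119.86 dBm
SNR = P_sig − N = −101 − (−119.86) = 18.86 dB → 18.9 dB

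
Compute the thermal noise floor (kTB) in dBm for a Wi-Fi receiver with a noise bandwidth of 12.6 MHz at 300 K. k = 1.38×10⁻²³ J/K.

−102.8 dBm

P_n = kTB = 1.38×10⁻²³ × 300 × 1.26×10⁷ = 5.22×10⁻¹⁴ W
In dBm: 10 log₁₀(5.22×10⁻¹⁴ / 10⁻³) = −102.8 dBm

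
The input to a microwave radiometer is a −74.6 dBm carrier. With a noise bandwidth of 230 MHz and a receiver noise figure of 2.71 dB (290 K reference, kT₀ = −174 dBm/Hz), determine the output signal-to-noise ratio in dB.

Noise floor: N = −174 + 10 log₁₀(B) + NF
10 log₁₀(2.30×10⁸) = 83.62 dB
N = −174 + 83.62 + 2.71 = −87.67 dBm
SNR = P_sig − N = −74.6 − (−87.67) = 13.07 dB → 13.1 dB

13.1 dB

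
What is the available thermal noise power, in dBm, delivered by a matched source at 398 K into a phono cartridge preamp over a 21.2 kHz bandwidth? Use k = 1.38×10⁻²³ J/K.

P_n = kTB = 1.38×10⁻²³ × 398 × 2.12×10⁴ = 1.16×10⁻¹⁶ W
In dBm: 10 log₁₀(1.16×10⁻¹⁶ / 10⁻³) = −129.3 dBm

−129.3 dBm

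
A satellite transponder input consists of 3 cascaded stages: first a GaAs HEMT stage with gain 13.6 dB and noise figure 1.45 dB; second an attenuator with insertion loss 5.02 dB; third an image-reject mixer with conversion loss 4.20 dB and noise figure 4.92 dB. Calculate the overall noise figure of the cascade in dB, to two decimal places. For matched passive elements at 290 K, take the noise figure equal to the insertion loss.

2.51 dB

Convert to linear (a loss of L dB is a gain of −L dB): F_i = 10^(NF_i/10), G_i = 10^(G_i,dB/10)
  Stage 1: F_1 = 10^(1.45/10) = 1.396, G_1 = 10^(13.6/10) = 22.91
  Stage 2: F_2 = 10^(5.02/10) = 3.177, G_2 = 10^(−5.02/10) = 0.3148
  Stage 3: F_3 = 10^(4.92/10) = 3.105, G_3 = 10^(−4.20/10) = 0.3802
Friis cascade:
  F = 1.396 + (3.177 − 1)/22.91 + (3.105 − 1)/7.211 = 1.783
NF = 10 log₁₀(1.783) = 2.51 dB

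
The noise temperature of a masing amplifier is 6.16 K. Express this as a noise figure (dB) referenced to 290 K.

F = 1 + T_e/T₀ = 1 + 6.16/290 = 1.02124
NF = 10 log₁₀(1.02124) = 0.091 dB

0.091 dB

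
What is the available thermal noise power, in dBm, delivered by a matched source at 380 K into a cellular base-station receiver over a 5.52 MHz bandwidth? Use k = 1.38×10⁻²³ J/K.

P_n = kTB = 1.38×10⁻²³ × 380 × 5.52×10⁶ = 2.89×10⁻¹⁴ W
In dBm: 10 log₁₀(2.89×10⁻¹⁴ / 10⁻³) = −105.4 dBm

−105.4 dBm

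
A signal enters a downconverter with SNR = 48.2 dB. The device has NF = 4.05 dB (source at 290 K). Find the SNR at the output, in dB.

By definition F = SNR_in/SNR_out, so in dB: SNR_out = SNR_in − NF
SNR_out = 48.2 − 4.05 = 44.15 dB

44.15 dB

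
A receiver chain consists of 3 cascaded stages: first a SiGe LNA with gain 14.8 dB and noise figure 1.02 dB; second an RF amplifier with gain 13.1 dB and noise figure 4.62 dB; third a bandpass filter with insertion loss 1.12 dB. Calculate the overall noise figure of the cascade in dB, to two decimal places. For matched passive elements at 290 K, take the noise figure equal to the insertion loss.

1.23 dB

Convert to linear (a loss of L dB is a gain of −L dB): F_i = 10^(NF_i/10), G_i = 10^(G_i,dB/10)
  Stage 1: F_1 = 10^(1.02/10) = 1.265, G_1 = 10^(14.8/10) = 30.20
  Stage 2: F_2 = 10^(4.62/10) = 2.897, G_2 = 10^(13.1/10) = 20.42
  Stage 3: F_3 = 10^(1.12/10) = 1.294, G_3 = 10^(−1.12/10) = 0.7727
Friis cascade:
  F = 1.265 + (2.897 − 1)/30.20 + (1.294 − 1)/616.6 = 1.328
NF = 10 log₁₀(1.328) = 1.23 dB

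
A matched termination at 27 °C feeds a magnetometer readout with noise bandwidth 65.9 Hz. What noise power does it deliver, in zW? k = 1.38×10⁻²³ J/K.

273 zW

T = 27 °C + 273.15 = 300.15 K
P_n = kTB = 1.38×10⁻²³ × 300.15 × 6.59×10¹ = 2.73×10⁻¹⁹ W = 273 zW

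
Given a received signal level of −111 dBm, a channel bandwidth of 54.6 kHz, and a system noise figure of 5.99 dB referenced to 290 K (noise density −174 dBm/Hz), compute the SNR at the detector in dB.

Noise floor: N = −174 + 10 log₁₀(B) + NF
10 log₁₀(5.46×10⁴) = 47.37 dB
N = −174 + 47.37 + 5.99 = −120.64 dBm
SNR = P_sig − N = −111 − (−120.64) = 9.64 dB → 9.6 dB

9.6 dB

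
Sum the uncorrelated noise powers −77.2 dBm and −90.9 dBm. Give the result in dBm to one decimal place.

−77.0 dBm

Convert to linear, add, convert back:
P₁ = 1.91×10⁻¹¹ W, P₂ = 8.13×10⁻¹³ W
P_tot = 1.99×10⁻¹¹ W → 10 log₁₀(P_tot / 10⁻³) = −77.0 dBm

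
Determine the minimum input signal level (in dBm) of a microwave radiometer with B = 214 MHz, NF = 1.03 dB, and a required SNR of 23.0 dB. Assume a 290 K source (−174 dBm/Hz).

Sensitivity = −174 + 10 log₁₀(B) + NF + SNR_min
= −174 + 83.3 + 1.03 + 23.0
= −66.67 dBm → −66.7 dBm

−66.7 dBm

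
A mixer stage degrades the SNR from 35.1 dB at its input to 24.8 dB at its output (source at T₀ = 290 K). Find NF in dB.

10.3 dB

NF (dB) = SNR_in(dB) − SNR_out(dB) when the source is at T₀
NF = 35.1 − 24.8 = 10.3 dB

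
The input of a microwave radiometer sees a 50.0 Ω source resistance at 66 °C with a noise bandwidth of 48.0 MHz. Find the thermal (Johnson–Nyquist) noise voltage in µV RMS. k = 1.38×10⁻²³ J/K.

T = 66 °C + 273.15 = 339.15 K
V_n = √(4kTRB)
4kTRB = 4 × 1.38×10⁻²³ × 339.15 × 5.00×10¹ × 4.80×10⁷ = 4.49×10⁻¹¹ V²
V_n = √(4.49×10⁻¹¹) = 6.70×10⁻⁶ V = 6.70 µV

6.70 µV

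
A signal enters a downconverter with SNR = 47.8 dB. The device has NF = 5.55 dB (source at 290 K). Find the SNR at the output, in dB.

By definition F = SNR_in/SNR_out, so in dB: SNR_out = SNR_in − NF
SNR_out = 47.8 − 5.55 = 42.25 dB

42.25 dB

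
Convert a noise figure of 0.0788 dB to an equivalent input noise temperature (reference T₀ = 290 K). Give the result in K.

5.31 K

F = 10^(0.0788/10) = 1.01831
T_e = (F − 1)·T₀ = (1.01831 − 1) × 290 = 5.31 K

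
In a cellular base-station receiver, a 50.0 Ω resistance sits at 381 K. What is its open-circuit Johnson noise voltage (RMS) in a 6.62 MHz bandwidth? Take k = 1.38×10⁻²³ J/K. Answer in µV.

V_n = √(4kTRB)
4kTRB = 4 × 1.38×10⁻²³ × 381 × 5.00×10¹ × 6.62×10⁶ = 6.96×10⁻¹² V²
V_n = √(6.96×10⁻¹²) = 2.64×10⁻⁶ V = 2.64 µV

2.64 µV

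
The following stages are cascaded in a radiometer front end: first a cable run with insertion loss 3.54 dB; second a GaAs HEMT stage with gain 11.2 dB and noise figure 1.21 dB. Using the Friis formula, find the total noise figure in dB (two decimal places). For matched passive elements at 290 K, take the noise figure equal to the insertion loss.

4.75 dB

Convert to linear (a loss of L dB is a gain of −L dB): F_i = 10^(NF_i/10), G_i = 10^(G_i,dB/10)
  Stage 1: F_1 = 10^(3.54/10) = 2.259, G_1 = 10^(−3.54/10) = 0.4426
  Stage 2: F_2 = 10^(1.21/10) = 1.321, G_2 = 10^(11.2/10) = 13.18
Friis cascade:
  F = 2.259 + (1.321 − 1)/0.4426 = 2.985
NF = 10 log₁₀(2.985) = 4.75 dB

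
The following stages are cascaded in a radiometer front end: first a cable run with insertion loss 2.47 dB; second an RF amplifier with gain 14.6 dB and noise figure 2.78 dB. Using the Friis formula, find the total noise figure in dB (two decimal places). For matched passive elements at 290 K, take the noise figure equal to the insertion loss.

5.25 dB

Convert to linear (a loss of L dB is a gain of −L dB): F_i = 10^(NF_i/10), G_i = 10^(G_i,dB/10)
  Stage 1: F_1 = 10^(2.47/10) = 1.766, G_1 = 10^(−2.47/10) = 0.5662
  Stage 2: F_2 = 10^(2.78/10) = 1.897, G_2 = 10^(14.6/10) = 28.84
Friis cascade:
  F = 1.766 + (1.897 − 1)/0.5662 = 3.350
NF = 10 log₁₀(3.350) = 5.25 dB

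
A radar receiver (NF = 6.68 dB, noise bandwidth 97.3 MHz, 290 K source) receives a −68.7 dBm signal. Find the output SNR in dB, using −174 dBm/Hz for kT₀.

Noise floor: N = −174 + 10 log₁₀(B) + NF
10 log₁₀(9.73×10⁷) = 79.88 dB
N = −174 + 79.88 + 6.68 = −87.44 dBm
SNR = P_sig − N = −68.7 − (−87.44) = 18.74 dB → 18.7 dB

18.7 dB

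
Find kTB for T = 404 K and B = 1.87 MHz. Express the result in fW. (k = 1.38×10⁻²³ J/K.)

10.4 fW

P_n = kTB = 1.38×10⁻²³ × 404 × 1.87×10⁶ = 1.04×10⁻¹⁴ W = 10.4 fW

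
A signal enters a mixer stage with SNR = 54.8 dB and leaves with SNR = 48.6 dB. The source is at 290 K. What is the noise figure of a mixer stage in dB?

NF (dB) = SNR_in(dB) − SNR_out(dB) when the source is at T₀
NF = 54.8 − 48.6 = 6.2 dB

6.2 dB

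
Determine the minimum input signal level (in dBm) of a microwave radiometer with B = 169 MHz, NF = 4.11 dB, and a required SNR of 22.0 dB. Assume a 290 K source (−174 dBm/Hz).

Sensitivity = −174 + 10 log₁₀(B) + NF + SNR_min
= −174 + 82.28 + 4.11 + 22.0
= −65.61 dBm → −65.6 dBm

−65.6 dBm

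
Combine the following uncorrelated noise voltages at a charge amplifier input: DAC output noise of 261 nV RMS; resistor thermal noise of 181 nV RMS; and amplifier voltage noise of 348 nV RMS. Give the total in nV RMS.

Uncorrelated sources add in power (mean-square): V_tot = √(ΣV_i²)
V_tot = √[(2.61×10⁻⁷)² + (1.81×10⁻⁷)² + (3.48×10⁻⁷)²] = 4.71×10⁻⁷ V = 471 nV

471 nV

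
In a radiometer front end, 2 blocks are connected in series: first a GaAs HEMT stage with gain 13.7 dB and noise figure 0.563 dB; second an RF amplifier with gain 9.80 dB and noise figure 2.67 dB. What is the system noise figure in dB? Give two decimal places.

0.70 dB

Convert to linear (a loss of L dB is a gain of −L dB): F_i = 10^(NF_i/10), G_i = 10^(G_i,dB/10)
  Stage 1: F_1 = 10^(0.563/10) = 1.138, G_1 = 10^(13.7/10) = 23.44
  Stage 2: F_2 = 10^(2.67/10) = 1.849, G_2 = 10^(9.80/10) = 9.550
Friis cascade:
  F = 1.138 + (1.849 − 1)/23.44 = 1.175
NF = 10 log₁₀(1.175) = 0.70 dB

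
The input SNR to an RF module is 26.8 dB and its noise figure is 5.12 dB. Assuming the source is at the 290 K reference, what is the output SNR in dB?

21.68 dB

By definition F = SNR_in/SNR_out, so in dB: SNR_out = SNR_in − NF
SNR_out = 26.8 − 5.12 = 21.68 dB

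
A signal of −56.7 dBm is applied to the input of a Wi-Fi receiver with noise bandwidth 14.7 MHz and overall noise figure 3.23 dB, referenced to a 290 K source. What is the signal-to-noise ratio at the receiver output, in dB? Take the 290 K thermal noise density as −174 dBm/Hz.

Noise floor: N = −174 + 10 log₁₀(B) + NF
10 log₁₀(1.47×10⁷) = 71.67 dB
N = −174 + 71.67 + 3.23 = −99.10 dBm
SNR = P_sig − N = −56.7 − (−99.10) = 42.40 dB → 42.4 dB

42.4 dB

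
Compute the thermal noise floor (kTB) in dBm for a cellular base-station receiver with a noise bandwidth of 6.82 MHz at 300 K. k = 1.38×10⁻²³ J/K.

−105.5 dBm

P_n = kTB = 1.38×10⁻²³ × 300 × 6.82×10⁶ = 2.82×10⁻¹⁴ W
In dBm: 10 log₁₀(2.82×10⁻¹⁴ / 10⁻³) = −105.5 dBm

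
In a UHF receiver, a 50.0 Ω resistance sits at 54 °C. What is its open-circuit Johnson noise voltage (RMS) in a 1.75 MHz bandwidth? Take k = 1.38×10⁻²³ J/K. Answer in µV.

1.26 µV

T = 54 °C + 273.15 = 327.15 K
V_n = √(4kTRB)
4kTRB = 4 × 1.38×10⁻²³ × 327.15 × 5.00×10¹ × 1.75×10⁶ = 1.58×10⁻¹² V²
V_n = √(1.58×10⁻¹²) = 1.26×10⁻⁶ V = 1.26 µV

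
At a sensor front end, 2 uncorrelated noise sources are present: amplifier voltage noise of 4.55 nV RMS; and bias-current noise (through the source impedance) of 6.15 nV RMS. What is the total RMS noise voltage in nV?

Uncorrelated sources add in power (mean-square): V_tot = √(ΣV_i²)
V_tot = √[(4.55×10⁻⁹)² + (6.15×10⁻⁹)²] = 7.65×10⁻⁹ V = 7.65 nV

7.65 nV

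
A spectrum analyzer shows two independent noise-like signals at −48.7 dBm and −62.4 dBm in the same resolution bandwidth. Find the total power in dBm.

Convert to linear, add, convert back:
P₁ = 1.35×10⁻⁸ W, P₂ = 5.75×10⁻¹⁰ W
P_tot = 1.41×10⁻⁸ W → 10 log₁₀(P_tot / 10⁻³) = −48.5 dBm

−48.5 dBm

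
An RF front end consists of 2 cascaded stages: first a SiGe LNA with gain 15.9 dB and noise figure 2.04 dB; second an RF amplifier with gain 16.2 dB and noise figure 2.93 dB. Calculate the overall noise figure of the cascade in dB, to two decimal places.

Convert to linear (a loss of L dB is a gain of −L dB): F_i = 10^(NF_i/10), G_i = 10^(G_i,dB/10)
  Stage 1: F_1 = 10^(2.04/10) = 1.600, G_1 = 10^(15.9/10) = 38.90
  Stage 2: F_2 = 10^(2.93/10) = 1.963, G_2 = 10^(16.2/10) = 41.69
Friis cascade:
  F = 1.600 + (1.963 − 1)/38.90 = 1.624
NF = 10 log₁₀(1.624) = 2.11 dB

2.11 dB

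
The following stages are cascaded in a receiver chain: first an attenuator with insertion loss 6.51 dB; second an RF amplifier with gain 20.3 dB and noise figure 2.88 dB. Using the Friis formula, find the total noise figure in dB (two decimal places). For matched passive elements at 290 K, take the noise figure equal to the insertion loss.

Convert to linear (a loss of L dB is a gain of −L dB): F_i = 10^(NF_i/10), G_i = 10^(G_i,dB/10)
  Stage 1: F_1 = 10^(6.51/10) = 4.477, G_1 = 10^(−6.51/10) = 0.2234
  Stage 2: F_2 = 10^(2.88/10) = 1.941, G_2 = 10^(20.3/10) = 107.2
Friis cascade:
  F = 4.477 + (1.941 − 1)/0.2234 = 8.690
NF = 10 log₁₀(8.690) = 9.39 dB

9.39 dB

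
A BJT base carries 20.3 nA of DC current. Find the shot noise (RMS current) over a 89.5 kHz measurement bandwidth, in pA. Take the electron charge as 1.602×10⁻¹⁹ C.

I_n = √(2qI·B)
2qI·B = 2 × 1.602×10⁻¹⁹ × 2.03×10⁻⁸ × 8.95×10⁴ = 5.82×10⁻²² A²
I_n = √(5.82×10⁻²²) = 2.41×10⁻¹¹ A = 24.1 pA

24.1 pA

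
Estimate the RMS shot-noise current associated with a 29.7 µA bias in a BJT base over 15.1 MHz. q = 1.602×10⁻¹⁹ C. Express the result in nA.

I_n = √(2qI·B)
2qI·B = 2 × 1.602×10⁻¹⁹ × 2.97×10⁻⁵ × 1.51×10⁷ = 1.44×10⁻¹⁶ A²
I_n = √(1.44×10⁻¹⁶) = 1.20×10⁻⁸ A = 12.0 nA

12.0 nA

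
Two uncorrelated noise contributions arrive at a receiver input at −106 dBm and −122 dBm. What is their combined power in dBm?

Convert to linear, add, convert back:
P₁ = 2.51×10⁻¹⁴ W, P₂ = 6.31×10⁻¹⁶ W
P_tot = 2.57×10⁻¹⁴ W → 10 log₁₀(P_tot / 10⁻³) = −105.9 dBm

−105.9 dBm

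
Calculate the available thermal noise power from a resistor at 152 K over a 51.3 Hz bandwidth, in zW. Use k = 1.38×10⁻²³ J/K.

P_n = kTB = 1.38×10⁻²³ × 152 × 5.13×10¹ = 1.08×10⁻¹⁹ W = 108 zW

108 zW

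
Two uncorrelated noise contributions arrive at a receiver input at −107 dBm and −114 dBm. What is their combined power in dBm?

−106.2 dBm

Convert to linear, add, convert back:
P₁ = 2.00×10⁻¹⁴ W, P₂ = 3.98×10⁻¹⁵ W
P_tot = 2.39×10⁻¹⁴ W → 10 log₁₀(P_tot / 10⁻³) = −106.2 dBm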